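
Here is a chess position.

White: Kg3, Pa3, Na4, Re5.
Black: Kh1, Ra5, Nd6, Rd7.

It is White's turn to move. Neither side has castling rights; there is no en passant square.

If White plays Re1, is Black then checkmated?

yes

After Re1: black king on h1; in check: yes, from the white rook on e1.
King squares — g1: attacked by Re1; g2: attacked by Kg3; h2: attacked by Kg3.
Black has no legal moves → checkmate.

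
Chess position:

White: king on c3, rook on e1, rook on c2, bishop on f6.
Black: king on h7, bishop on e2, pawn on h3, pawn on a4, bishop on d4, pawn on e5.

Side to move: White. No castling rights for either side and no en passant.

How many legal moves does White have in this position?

White to move; king on c3.
In check: yes, from the black bishop on d4.
Legal moves: Kb4, Kd2.
Count: 2.

2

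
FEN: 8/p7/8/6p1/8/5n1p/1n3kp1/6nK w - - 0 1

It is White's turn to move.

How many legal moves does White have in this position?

0

White to move; king on h1.
In check: yes, from the black pawn on g2.
Legal moves: none.
Count: 0.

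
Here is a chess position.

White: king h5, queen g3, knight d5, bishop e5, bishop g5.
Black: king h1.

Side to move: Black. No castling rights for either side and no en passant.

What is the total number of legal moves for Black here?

0

Black to move; king on h1.
In check: no.
Legal moves: none.
Count: 0.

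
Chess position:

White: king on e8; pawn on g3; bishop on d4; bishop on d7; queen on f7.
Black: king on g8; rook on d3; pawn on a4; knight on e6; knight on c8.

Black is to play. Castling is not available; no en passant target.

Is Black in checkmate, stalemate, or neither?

checkmate

Black to move; black king on g8.
In check: yes, from the white queen on f7.
King squares — f7: attacked by Ke8; g7: attacked by Bd4; h7: attacked by Qf7; f8: attacked by Qf7; h8: attacked by Bd4.
Legal moves for Black: none.
In check with no legal moves → checkmate.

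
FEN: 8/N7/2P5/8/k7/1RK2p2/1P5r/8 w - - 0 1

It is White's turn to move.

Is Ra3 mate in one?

yes

After Ra3: black king on a4; in check: yes, from the white rook on a3.
King squares — a3: attacked by Pb2; b3: attacked by Ra3; b4: attacked by Kc3; a5: attacked by Ra3; b5: attacked by Na7.
Black has no legal moves → checkmate.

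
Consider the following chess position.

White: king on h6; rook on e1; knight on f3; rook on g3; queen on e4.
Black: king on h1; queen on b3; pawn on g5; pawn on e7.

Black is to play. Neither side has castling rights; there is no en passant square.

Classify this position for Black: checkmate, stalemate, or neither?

Black to move; black king on h1.
In check: yes, from the white rook on e1.
King squares — g1: attacked by Re1; g2: attacked by Rg3; h2: attacked by Nf3.
Legal moves for Black: none.
In check with no legal moves → checkmate.

checkmate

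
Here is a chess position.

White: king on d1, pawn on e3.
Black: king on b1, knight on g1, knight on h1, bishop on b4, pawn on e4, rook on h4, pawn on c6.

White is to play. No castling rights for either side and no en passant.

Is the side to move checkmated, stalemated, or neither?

White to move; white king on d1.
In check: no.
King squares — c1: attacked by Kb1; e1: attacked by Bb4; c2: attacked by Kb1; d2: attacked by Bb4; e2: attacked by Ng1.
Legal moves for White: none.
Not in check and no legal moves → stalemate.

stalemate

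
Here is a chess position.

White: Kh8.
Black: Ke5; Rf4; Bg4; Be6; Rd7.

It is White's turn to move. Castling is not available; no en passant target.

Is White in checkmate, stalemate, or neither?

stalemate

White to move; white king on h8.
In check: no.
King squares — g7: attacked by Rd7; h7: attacked by Rd7; g8: attacked by Be6.
Legal moves for White: none.
Not in check and no legal moves → stalemate.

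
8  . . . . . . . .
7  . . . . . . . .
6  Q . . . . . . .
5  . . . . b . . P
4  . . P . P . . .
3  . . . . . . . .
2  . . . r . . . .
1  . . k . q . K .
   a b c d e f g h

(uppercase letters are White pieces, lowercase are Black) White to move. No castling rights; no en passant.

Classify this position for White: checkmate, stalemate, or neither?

checkmate

White to move; white king on g1.
In check: yes, from the black queen on e1.
King squares — f1: attacked by Qe1; h1: attacked by Qe1; f2: attacked by Qe1; g2: attacked by Rd2; h2: attacked by Rd2.
Legal moves for White: none.
In check with no legal moves → checkmate.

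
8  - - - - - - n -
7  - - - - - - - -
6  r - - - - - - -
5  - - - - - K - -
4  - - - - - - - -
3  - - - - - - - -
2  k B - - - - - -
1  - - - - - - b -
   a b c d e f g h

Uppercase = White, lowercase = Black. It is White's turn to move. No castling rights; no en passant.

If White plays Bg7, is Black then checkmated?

no

After Bg7: black king on a2; in check: no.
Black is not in check, so this cannot be checkmate.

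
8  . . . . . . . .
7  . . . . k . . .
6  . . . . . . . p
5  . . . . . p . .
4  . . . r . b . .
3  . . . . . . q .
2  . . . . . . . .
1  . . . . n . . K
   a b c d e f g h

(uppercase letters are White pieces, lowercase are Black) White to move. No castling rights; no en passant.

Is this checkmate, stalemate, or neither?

White to move; white king on h1.
In check: no.
King squares — g1: attacked by Qg3; g2: attacked by Ne1; h2: attacked by Qg3.
Legal moves for White: none.
Not in check and no legal moves → stalemate.

stalemate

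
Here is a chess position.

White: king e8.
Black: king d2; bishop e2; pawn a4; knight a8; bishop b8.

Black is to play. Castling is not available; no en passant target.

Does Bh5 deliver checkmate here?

no

After Bh5: white king on e8; in check: yes, from the black bishop on h5.
White has 4 legal replies: Kf8, Kd8, Ke7, Kd7.
In check but a legal move exists → not checkmate.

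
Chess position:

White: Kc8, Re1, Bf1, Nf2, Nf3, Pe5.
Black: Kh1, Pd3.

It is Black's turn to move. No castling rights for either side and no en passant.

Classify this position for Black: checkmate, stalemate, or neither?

checkmate

Black to move; black king on h1.
In check: yes, from the white knight on f2.
King squares — g1: attacked by Nf3; g2: attacked by Bf1; h2: attacked by Nf3.
Legal moves for Black: none.
In check with no legal moves → checkmate.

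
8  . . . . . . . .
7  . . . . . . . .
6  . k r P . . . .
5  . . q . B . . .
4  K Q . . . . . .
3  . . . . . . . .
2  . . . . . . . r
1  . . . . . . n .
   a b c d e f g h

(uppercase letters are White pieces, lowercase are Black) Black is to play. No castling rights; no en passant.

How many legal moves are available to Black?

Black to move; king on b6.
In check: yes, from the white queen on b4.
Legal moves: Ka7, Ka6, Qb5+, Qxb4+.
Count: 4.

4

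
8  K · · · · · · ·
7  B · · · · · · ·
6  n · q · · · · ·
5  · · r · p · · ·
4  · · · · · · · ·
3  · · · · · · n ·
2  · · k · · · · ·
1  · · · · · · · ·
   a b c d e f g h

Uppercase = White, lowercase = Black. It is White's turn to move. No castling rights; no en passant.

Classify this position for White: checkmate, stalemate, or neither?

checkmate

White to move; white king on a8.
In check: yes, from the black queen on c6.
King squares — a7: own bishop; b7: attacked by Qc6; b8: attacked by Na6.
Legal moves for White: none.
In check with no legal moves → checkmate.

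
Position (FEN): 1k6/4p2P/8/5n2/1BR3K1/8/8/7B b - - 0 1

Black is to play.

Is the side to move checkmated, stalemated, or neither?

Black to move; black king on b8.
In check: no.
Legal moves for Black: Ka7, Ng7, Nh6+, Nd6, Nh4, Nd4, Ng3, Ne3+, e6, e5.
Black has 10 legal moves and is not in check → neither.

neither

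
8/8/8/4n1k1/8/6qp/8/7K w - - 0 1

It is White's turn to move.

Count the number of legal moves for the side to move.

0

White to move; king on h1.
In check: no.
Legal moves: none.
Count: 0.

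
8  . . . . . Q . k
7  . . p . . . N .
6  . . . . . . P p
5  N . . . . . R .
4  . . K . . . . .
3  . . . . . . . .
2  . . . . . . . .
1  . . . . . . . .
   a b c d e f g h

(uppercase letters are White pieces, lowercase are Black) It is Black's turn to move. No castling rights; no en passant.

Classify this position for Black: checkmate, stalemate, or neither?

Black to move; black king on h8.
In check: yes, from the white queen on f8.
King squares — g7: attacked by Qf8; h7: attacked by Pg6; g8: attacked by Qf8.
Legal moves for Black: none.
In check with no legal moves → checkmate.

checkmate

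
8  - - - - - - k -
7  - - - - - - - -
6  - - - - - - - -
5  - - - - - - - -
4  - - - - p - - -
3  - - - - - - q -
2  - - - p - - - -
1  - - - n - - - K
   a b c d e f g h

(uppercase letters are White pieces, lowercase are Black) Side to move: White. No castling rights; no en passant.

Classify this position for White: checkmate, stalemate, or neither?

stalemate

White to move; white king on h1.
In check: no.
King squares — g1: attacked by Qg3; g2: attacked by Qg3; h2: attacked by Qg3.
Legal moves for White: none.
Not in check and no legal moves → stalemate.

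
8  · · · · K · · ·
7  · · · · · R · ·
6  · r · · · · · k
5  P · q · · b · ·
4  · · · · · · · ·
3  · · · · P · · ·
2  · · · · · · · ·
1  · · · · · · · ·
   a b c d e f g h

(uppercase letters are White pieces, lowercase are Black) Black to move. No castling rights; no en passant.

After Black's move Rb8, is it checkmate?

yes

After Rb8: white king on e8; in check: yes, from the black rook on b8.
King squares — d7: attacked by Bf5; e7: attacked by Qc5; f7: own rook; d8: attacked by Rb8; f8: attacked by Qc5.
White has no legal moves → checkmate.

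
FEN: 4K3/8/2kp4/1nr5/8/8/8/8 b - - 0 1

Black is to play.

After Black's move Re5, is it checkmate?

no

After Re5: white king on e8; in check: yes, from the black rook on e5.
White has 3 legal replies: Kf8, Kd8, Kf7.
In check but a legal move exists → not checkmate.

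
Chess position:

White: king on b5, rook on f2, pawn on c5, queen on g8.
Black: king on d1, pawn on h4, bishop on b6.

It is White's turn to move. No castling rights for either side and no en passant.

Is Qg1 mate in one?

After Qg1: black king on d1; in check: yes, from the white queen on g1.
King squares — c1: attacked by Qg1; e1: attacked by Qg1; c2: attacked by Rf2; d2: attacked by Rf2; e2: attacked by Rf2.
Black has no legal moves → checkmate.

yes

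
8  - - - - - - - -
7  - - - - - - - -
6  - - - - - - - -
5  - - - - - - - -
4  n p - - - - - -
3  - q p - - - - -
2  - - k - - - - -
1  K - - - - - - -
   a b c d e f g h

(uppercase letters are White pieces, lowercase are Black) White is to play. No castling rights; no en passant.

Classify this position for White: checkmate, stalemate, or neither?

White to move; white king on a1.
In check: no.
King squares — b1: attacked by Kc2; a2: attacked by Qb3; b2: attacked by Kc2.
Legal moves for White: none.
Not in check and no legal moves → stalemate.

stalemate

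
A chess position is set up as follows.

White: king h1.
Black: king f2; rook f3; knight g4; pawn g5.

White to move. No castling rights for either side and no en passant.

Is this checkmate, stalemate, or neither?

stalemate

White to move; white king on h1.
In check: no.
King squares — g1: attacked by Kf2; g2: attacked by Kf2; h2: attacked by Ng4.
Legal moves for White: none.
Not in check and no legal moves → stalemate.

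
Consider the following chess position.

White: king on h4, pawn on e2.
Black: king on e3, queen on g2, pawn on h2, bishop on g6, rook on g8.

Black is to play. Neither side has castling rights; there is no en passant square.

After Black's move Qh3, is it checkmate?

After Qh3: white king on h4; in check: yes, from the black queen on h3.
White has 2 legal replies: Kg5, Kxh3.
In check but a legal move exists → not checkmate.

no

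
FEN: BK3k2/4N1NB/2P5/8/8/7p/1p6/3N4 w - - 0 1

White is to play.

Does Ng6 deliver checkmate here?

After Ng6: black king on f8; in check: yes, from the white knight on g6.
Black has 2 legal replies: Kxg7, Kf7.
In check but a legal move exists → not checkmate.

no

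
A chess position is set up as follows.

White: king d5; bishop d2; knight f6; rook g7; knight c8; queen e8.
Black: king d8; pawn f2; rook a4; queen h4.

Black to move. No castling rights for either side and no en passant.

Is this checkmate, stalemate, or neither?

Black to move; black king on d8.
In check: yes, from the white queen on e8.
King squares — c7: attacked by Rg7; d7: attacked by Nf6; e7: attacked by Rg7; c8: attacked by Qe8; e8: attacked by Nf6.
Legal moves for Black: none.
In check with no legal moves → checkmate.

checkmate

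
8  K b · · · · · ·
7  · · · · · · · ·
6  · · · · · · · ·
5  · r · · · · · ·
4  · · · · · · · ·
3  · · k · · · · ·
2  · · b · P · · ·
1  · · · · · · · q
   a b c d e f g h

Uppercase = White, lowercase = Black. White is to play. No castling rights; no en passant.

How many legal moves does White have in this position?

1

White to move; king on a8.
In check: yes, from the black queen on h1.
Legal moves: e4.
Count: 1.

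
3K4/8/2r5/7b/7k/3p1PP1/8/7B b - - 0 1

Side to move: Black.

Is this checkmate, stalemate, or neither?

neither

Black to move; black king on h4.
In check: yes, from the white pawn on g3.
Legal moves for Black: Kg5, Kh3, Kxg3.
Black is in check but has 3 legal moves → neither.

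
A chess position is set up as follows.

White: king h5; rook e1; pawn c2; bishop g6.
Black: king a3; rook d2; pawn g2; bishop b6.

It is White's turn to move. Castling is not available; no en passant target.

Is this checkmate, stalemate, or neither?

neither

White to move; white king on h5.
In check: no.
Legal moves for White include: Be8, Bh7, Bf7, Bf5, Be4, Bd3, Kh6, Kg5, Kh4, Kg4, Re8, Re7, Re6, Re5, Re4, Re3+, Re2, Rh1, ... (list truncated; more exist).
White has legal moves and is not in check → neither.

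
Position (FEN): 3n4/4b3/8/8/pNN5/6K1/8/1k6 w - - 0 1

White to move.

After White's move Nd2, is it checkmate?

After Nd2: black king on b1; in check: yes, from the white knight on d2.
Black has 3 legal replies: Kb2, Kc1, Ka1.
In check but a legal move exists → not checkmate.

no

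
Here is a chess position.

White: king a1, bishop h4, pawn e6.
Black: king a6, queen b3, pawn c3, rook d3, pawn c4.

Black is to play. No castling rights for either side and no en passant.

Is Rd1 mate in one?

yes

After Rd1: white king on a1; in check: yes, from the black rook on d1.
King squares — b1: attacked by Rd1; a2: attacked by Qb3; b2: attacked by Qb3.
White has no legal moves → checkmate.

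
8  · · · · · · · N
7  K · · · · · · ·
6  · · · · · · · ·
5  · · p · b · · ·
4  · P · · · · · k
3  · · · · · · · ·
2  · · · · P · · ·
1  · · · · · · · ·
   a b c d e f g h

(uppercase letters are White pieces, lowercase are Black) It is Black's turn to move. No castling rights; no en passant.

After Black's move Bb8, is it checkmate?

no

After Bb8: white king on a7; in check: yes, from the black bishop on b8.
White has 5 legal replies: Kxb8, Ka8, Kb7, Kb6, Ka6.
In check but a legal move exists → not checkmate.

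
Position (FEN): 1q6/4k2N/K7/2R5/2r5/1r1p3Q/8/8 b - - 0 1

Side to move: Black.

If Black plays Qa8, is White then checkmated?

yes

After Qa8: white king on a6; in check: yes, from the black queen on a8.
King squares — a5: attacked by Qa8; b5: attacked by Rb3; b6: attacked by Rb3; a7: attacked by Qa8; b7: attacked by Rb3.
White has no legal moves → checkmate.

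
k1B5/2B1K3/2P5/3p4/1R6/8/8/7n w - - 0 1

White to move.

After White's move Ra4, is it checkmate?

yes

After Ra4: black king on a8; in check: yes, from the white rook on a4.
King squares — a7: attacked by Ra4; b7: attacked by Pc6; b8: attacked by Bc7.
Black has no legal moves → checkmate.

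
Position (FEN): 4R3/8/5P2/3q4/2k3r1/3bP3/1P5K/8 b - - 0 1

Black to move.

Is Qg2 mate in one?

yes

After Qg2: white king on h2; in check: yes, from the black queen on g2.
King squares — g1: attacked by Qg2; h1: attacked by Qg2; g2: attacked by Rg4; g3: attacked by Qg2; h3: attacked by Qg2.
White has no legal moves → checkmate.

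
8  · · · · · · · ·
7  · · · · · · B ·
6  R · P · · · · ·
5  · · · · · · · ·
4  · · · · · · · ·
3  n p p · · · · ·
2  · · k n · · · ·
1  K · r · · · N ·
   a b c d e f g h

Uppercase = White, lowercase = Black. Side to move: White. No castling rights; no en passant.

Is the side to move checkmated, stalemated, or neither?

checkmate

White to move; white king on a1.
In check: yes, from the black rook on c1.
King squares — b1: attacked by Rc1; a2: attacked by Pb3; b2: attacked by Kc2.
Legal moves for White: none.
In check with no legal moves → checkmate.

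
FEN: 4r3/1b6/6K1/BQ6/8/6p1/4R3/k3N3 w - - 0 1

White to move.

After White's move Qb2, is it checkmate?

After Qb2: black king on a1; in check: yes, from the white queen on b2.
King squares — b1: attacked by Qb2; a2: attacked by Qb2; b2: attacked by Re2.
Black has no legal moves → checkmate.

yes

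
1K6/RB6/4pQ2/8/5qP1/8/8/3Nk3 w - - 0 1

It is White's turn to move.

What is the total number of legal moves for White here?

4

White to move; king on b8.
In check: yes, from the black queen on f4.
Legal moves: Kc8, Ka8, Qe5+, Qxf4.
Count: 4.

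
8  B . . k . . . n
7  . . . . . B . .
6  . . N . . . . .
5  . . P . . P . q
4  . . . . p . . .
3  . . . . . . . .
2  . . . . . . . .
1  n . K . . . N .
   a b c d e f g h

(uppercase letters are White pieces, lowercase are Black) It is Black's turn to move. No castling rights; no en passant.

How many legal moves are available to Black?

Black to move; king on d8.
In check: yes, from the white knight on c6.
Legal moves: Kc8, Kd7, Kc7.
Count: 3.

3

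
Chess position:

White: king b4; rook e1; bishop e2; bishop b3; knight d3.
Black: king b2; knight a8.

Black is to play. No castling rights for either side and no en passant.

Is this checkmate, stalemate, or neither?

Black to move; black king on b2.
In check: yes, from the white knight on d3.
King squares — a1: attacked by Re1; b1: attacked by Re1; c1: attacked by Re1; a2: attacked by Bb3; c2: attacked by Bb3; a3: attacked by Kb4; b3: attacked by Kb4; c3: attacked by Kb4.
Legal moves for Black: none.
In check with no legal moves → checkmate.

checkmate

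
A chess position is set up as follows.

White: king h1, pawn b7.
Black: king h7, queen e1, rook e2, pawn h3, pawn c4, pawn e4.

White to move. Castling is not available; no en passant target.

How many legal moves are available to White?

White to move; king on h1.
In check: yes, from the black queen on e1.
Legal moves: none.
Count: 0.

0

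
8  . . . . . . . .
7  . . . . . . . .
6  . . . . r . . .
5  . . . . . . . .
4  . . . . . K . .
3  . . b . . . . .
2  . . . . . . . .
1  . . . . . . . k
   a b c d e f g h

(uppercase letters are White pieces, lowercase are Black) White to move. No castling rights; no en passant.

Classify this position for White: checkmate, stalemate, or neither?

neither

White to move; white king on f4.
In check: no.
Legal moves for White: Kg5, Kf5, Kg4, Kg3, Kf3.
White has 5 legal moves and is not in check → neither.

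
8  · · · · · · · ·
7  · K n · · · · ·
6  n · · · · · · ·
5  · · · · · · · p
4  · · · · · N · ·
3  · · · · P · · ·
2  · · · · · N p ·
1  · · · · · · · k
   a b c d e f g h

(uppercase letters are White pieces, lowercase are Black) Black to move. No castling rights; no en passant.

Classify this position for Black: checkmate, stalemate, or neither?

Black to move; black king on h1.
In check: yes, from the white knight on f2.
King squares — g1: available; g2: own pawn; h2: available.
Legal moves for Black: Kh2, Kg1.
Black is in check but has 2 legal moves → neither.

neither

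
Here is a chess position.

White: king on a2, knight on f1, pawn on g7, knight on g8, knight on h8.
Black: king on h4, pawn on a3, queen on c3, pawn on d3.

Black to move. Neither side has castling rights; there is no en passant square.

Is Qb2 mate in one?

After Qb2: white king on a2; in check: yes, from the black queen on b2.
King squares — a1: attacked by Qb2; b1: attacked by Qb2; b2: attacked by Pa3; a3: attacked by Qb2; b3: attacked by Qb2.
White has no legal moves → checkmate.

yes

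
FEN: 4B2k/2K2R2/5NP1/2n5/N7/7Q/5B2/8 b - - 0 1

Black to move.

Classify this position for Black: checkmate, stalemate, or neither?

checkmate

Black to move; black king on h8.
In check: yes, from the white queen on h3.
King squares — g7: attacked by Rf7; h7: attacked by Qh3; g8: attacked by Nf6.
Legal moves for Black: none.
In check with no legal moves → checkmate.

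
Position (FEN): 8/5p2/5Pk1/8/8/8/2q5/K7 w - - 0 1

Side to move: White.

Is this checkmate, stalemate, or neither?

stalemate

White to move; white king on a1.
In check: no.
King squares — b1: attacked by Qc2; a2: attacked by Qc2; b2: attacked by Qc2.
Legal moves for White: none.
Not in check and no legal moves → stalemate.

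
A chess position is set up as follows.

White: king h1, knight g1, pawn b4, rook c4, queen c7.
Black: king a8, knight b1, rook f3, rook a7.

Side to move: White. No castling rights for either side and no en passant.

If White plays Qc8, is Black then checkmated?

yes

After Qc8: black king on a8; in check: yes, from the white queen on c8.
King squares — a7: own rook; b7: attacked by Qc8; b8: attacked by Qc8.
Black has no legal moves → checkmate.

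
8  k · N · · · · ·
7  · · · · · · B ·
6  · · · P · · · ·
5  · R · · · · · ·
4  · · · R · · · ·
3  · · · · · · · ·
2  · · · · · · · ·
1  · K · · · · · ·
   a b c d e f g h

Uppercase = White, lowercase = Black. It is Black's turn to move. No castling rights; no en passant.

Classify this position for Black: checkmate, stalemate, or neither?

stalemate

Black to move; black king on a8.
In check: no.
King squares — a7: attacked by Nc8; b7: attacked by Rb5; b8: attacked by Rb5.
Legal moves for Black: none.
Not in check and no legal moves → stalemate.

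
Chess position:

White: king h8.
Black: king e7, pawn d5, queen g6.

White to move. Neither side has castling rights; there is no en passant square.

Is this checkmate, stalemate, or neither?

stalemate

White to move; white king on h8.
In check: no.
King squares — g7: attacked by Qg6; h7: attacked by Qg6; g8: attacked by Qg6.
Legal moves for White: none.
Not in check and no legal moves → stalemate.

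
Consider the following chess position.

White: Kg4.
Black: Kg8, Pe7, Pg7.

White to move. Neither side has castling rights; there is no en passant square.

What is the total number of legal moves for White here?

White to move; king on g4.
In check: no.
Legal moves: Kh5, Kg5, Kf5, Kh4, Kf4, Kh3, Kg3, Kf3.
Count: 8.

8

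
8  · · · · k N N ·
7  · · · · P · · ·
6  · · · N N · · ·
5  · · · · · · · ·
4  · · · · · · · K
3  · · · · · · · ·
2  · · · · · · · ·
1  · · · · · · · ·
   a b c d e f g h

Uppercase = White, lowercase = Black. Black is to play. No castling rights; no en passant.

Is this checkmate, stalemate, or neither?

checkmate

Black to move; black king on e8.
In check: yes, from the white knight on d6.
King squares — d7: attacked by Nf8; e7: attacked by Ng8; f7: attacked by Nd6; d8: attacked by Ne6; f8: attacked by Ne6.
Legal moves for Black: none.
In check with no legal moves → checkmate.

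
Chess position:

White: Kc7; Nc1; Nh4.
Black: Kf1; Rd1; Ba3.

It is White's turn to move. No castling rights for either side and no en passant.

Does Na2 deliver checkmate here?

no

After Na2: black king on f1; in check: no.
Black is not in check, so this cannot be checkmate.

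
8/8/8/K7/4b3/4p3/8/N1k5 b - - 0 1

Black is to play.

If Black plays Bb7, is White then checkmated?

After Bb7: white king on a5; in check: no.
White is not in check, so this cannot be checkmate.

no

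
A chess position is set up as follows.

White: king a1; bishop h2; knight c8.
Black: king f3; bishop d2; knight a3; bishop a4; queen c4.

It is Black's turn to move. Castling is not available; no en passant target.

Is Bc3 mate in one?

yes

After Bc3: white king on a1; in check: yes, from the black bishop on c3.
King squares — b1: attacked by Na3; a2: attacked by Qc4; b2: attacked by Bc3.
White has no legal moves → checkmate.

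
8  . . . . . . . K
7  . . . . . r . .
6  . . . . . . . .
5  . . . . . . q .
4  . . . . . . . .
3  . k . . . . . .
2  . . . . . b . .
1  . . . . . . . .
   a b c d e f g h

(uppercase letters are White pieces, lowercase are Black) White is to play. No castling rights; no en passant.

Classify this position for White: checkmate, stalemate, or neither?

stalemate

White to move; white king on h8.
In check: no.
King squares — g7: attacked by Qg5; h7: attacked by Rf7; g8: attacked by Qg5.
Legal moves for White: none.
Not in check and no legal moves → stalemate.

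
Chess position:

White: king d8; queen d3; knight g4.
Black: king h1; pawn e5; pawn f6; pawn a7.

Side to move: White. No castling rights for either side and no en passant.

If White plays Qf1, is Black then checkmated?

yes

After Qf1: black king on h1; in check: yes, from the white queen on f1.
King squares — g1: attacked by Qf1; g2: attacked by Qf1; h2: attacked by Ng4.
Black has no legal moves → checkmate.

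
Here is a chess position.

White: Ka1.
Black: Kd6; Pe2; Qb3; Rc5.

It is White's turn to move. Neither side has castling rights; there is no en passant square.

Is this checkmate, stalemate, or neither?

White to move; white king on a1.
In check: no.
King squares — b1: attacked by Qb3; a2: attacked by Qb3; b2: attacked by Qb3.
Legal moves for White: none.
Not in check and no legal moves → stalemate.

stalemate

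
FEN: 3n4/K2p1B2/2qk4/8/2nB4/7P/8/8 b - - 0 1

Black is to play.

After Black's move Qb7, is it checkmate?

After Qb7: white king on a7; in check: yes, from the black queen on b7.
King squares — a6: attacked by Qb7; b6: attacked by Nc4; b7: attacked by Nd8; a8: attacked by Qb7; b8: attacked by Qb7.
White has no legal moves → checkmate.

yes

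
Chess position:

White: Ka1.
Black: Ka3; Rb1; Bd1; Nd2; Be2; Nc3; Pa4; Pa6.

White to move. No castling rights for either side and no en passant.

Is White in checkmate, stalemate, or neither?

White to move; white king on a1.
In check: yes, from the black rook on b1.
King squares — b1: attacked by Nd2; a2: attacked by Ka3; b2: attacked by Rb1.
Legal moves for White: none.
In check with no legal moves → checkmate.

checkmate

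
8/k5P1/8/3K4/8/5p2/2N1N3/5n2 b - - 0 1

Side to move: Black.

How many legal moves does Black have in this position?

11

Black to move; king on a7.
In check: no.
Legal moves: Kb8, Ka8, Kb7, Kb6, Ka6, Ng3, Ne3+, Nh2, Nd2, fxe2, f2.
Count: 11.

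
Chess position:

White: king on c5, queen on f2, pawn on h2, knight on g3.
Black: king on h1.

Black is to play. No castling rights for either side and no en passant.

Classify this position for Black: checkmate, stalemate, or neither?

Black to move; black king on h1.
In check: yes, from the white knight on g3.
King squares — g1: attacked by Qf2; g2: attacked by Qf2; h2: attacked by Qf2.
Legal moves for Black: none.
In check with no legal moves → checkmate.

checkmate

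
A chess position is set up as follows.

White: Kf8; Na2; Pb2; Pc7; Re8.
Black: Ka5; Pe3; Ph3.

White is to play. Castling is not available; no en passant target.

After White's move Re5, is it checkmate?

After Re5: black king on a5; in check: yes, from the white rook on e5.
Black has 3 legal replies: Kb6, Ka6, Ka4.
In check but a legal move exists → not checkmate.

no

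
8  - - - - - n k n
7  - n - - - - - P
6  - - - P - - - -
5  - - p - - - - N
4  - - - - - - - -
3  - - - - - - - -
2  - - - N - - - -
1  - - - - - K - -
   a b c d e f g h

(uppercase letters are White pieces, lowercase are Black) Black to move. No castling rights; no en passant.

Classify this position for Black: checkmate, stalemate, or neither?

Black to move; black king on g8.
In check: yes, from the white pawn on h7.
King squares — f7: available; g7: attacked by Nh5; h7: available; f8: own knight; h8: own knight.
Legal moves for Black: Kxh7, Kf7, Nxh7.
Black is in check but has 3 legal moves → neither.

neither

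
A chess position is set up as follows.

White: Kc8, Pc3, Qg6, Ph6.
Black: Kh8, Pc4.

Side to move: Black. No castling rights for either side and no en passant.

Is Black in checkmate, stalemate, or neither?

Black to move; black king on h8.
In check: no.
King squares — g7: attacked by Qg6; h7: attacked by Qg6; g8: attacked by Qg6.
Legal moves for Black: none.
Not in check and no legal moves → stalemate.

stalemate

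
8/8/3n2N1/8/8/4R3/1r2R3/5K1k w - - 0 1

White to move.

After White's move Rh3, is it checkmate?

yes

After Rh3: black king on h1; in check: yes, from the white rook on h3.
King squares — g1: attacked by Kf1; g2: attacked by Kf1; h2: attacked by Re2.
Black has no legal moves → checkmate.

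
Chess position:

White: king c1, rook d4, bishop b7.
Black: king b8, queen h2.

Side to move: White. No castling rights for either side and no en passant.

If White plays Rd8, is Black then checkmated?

After Rd8: black king on b8; in check: yes, from the white rook on d8.
Black has 3 legal replies: Kc7, Kxb7, Ka7.
In check but a legal move exists → not checkmate.

no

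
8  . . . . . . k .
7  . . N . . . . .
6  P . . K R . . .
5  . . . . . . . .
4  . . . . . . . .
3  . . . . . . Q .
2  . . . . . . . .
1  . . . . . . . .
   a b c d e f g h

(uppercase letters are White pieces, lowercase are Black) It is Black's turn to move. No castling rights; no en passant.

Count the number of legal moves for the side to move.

Black to move; king on g8.
In check: yes, from the white queen on g3.
Legal moves: Kh8, Kf8, Kh7, Kf7.
Count: 4.

4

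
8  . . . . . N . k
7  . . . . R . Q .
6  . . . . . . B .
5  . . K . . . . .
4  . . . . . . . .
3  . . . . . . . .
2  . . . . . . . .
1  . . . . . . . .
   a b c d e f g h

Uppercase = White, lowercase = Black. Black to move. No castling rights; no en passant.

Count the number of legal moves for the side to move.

0

Black to move; king on h8.
In check: yes, from the white queen on g7.
Legal moves: none.
Count: 0.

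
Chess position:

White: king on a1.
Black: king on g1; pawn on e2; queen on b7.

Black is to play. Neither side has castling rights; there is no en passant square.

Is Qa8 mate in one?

no

After Qa8: white king on a1; in check: yes, from the black queen on a8.
White has 2 legal replies: Kb2, Kb1.
In check but a legal move exists → not checkmate.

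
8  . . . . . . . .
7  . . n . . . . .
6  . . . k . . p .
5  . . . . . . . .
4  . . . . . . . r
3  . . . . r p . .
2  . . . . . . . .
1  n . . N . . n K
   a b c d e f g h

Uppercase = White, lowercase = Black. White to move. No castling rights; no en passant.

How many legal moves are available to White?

1

White to move; king on h1.
In check: yes, from the black rook on h4.
Legal moves: Kxg1.
Count: 1.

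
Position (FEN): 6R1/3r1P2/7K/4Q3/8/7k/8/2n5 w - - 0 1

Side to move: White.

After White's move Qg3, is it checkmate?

yes

After Qg3: black king on h3; in check: yes, from the white queen on g3.
King squares — g2: attacked by Qg3; h2: attacked by Qg3; g3: attacked by Rg8; g4: attacked by Qg3; h4: attacked by Qg3.
Black has no legal moves → checkmate.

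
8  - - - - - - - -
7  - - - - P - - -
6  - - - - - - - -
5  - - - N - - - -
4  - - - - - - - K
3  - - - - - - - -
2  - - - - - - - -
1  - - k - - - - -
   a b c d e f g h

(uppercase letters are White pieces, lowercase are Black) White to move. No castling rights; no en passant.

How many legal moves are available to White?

16

White to move; king on h4.
In check: no.
Legal moves: Nc7, Nf6, Nb6, Nf4, Nb4, Ne3, Nc3, Kh5, Kg5, Kg4, Kh3, Kg3, e8=Q, e8=R, e8=B, e8=N.
Count: 16.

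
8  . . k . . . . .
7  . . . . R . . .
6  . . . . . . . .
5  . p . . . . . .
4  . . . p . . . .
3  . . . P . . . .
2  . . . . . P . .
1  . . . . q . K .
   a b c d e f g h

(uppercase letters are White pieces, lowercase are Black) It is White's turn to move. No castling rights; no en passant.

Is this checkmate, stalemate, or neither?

neither

White to move; white king on g1.
In check: yes, from the black queen on e1.
Legal moves for White: Kh2, Kg2, Rxe1.
White is in check but has 3 legal moves → neither.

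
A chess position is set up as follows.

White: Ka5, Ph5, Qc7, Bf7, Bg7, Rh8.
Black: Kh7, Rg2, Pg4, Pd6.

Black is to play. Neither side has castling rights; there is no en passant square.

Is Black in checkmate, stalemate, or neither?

Black to move; black king on h7.
In check: yes, from the white rook on h8.
King squares — g6: attacked by Ph5; h6: attacked by Bg7; g7: available; g8: attacked by Bf7; h8: attacked by Bg7.
Legal moves for Black: Kxg7.
Black is in check but has 1 legal move → neither.

neither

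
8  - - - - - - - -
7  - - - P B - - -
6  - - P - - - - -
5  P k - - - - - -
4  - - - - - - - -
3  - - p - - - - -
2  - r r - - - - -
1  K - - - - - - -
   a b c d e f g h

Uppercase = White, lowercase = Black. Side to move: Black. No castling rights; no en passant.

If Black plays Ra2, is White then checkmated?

no

After Ra2: white king on a1; in check: yes, from the black rook on a2.
White has 1 legal reply: Kb1.
In check but a legal move exists → not checkmate.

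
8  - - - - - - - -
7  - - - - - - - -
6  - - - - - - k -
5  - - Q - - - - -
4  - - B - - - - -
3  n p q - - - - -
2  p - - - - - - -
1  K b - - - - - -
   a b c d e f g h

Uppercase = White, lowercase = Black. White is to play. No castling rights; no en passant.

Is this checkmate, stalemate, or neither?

checkmate

White to move; white king on a1.
In check: yes, from the black queen on c3.
King squares — b1: attacked by Pa2; a2: attacked by Bb1; b2: attacked by Qc3.
Legal moves for White: none.
In check with no legal moves → checkmate.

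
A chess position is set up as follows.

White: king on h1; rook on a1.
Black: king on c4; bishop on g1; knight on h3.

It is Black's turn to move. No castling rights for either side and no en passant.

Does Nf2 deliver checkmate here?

no

After Nf2: white king on h1; in check: yes, from the black knight on f2.
White has 2 legal replies: Kg2, Kxg1.
In check but a legal move exists → not checkmate.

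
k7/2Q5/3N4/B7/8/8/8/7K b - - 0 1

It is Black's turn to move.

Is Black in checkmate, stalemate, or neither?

stalemate

Black to move; black king on a8.
In check: no.
King squares — a7: attacked by Qc7; b7: attacked by Nd6; b8: attacked by Qc7.
Legal moves for Black: none.
Not in check and no legal moves → stalemate.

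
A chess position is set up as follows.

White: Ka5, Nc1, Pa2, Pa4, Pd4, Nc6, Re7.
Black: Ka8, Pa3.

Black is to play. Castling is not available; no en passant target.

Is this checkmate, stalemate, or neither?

stalemate

Black to move; black king on a8.
In check: no.
King squares — a7: attacked by Nc6; b7: attacked by Re7; b8: attacked by Nc6.
Legal moves for Black: none.
Not in check and no legal moves → stalemate.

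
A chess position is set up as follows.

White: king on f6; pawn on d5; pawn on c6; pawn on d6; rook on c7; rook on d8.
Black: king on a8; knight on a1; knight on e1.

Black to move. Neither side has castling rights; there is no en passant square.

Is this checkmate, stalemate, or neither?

checkmate

Black to move; black king on a8.
In check: yes, from the white rook on d8.
King squares — a7: attacked by Rc7; b7: attacked by Pc6; b8: attacked by Rd8.
Legal moves for Black: none.
In check with no legal moves → checkmate.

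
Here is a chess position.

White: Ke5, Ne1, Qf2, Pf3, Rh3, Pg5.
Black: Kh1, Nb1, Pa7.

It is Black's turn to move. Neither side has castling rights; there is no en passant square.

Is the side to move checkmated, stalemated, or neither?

Black to move; black king on h1.
In check: yes, from the white rook on h3.
King squares — g1: attacked by Qf2; g2: attacked by Ne1; h2: attacked by Qf2.
Legal moves for Black: none.
In check with no legal moves → checkmate.

checkmate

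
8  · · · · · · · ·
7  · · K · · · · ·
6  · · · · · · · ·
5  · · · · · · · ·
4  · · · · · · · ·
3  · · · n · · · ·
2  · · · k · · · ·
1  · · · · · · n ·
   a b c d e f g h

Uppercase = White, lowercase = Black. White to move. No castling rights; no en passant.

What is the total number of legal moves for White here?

White to move; king on c7.
In check: no.
Legal moves: Kd8, Kc8, Kb8, Kd7, Kb7, Kd6, Kc6, Kb6.
Count: 8.

8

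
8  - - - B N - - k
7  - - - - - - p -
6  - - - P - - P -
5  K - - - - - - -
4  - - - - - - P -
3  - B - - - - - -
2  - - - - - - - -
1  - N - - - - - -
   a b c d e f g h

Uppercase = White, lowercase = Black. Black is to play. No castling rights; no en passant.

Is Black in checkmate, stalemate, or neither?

stalemate

Black to move; black king on h8.
In check: no.
King squares — g7: own pawn; h7: attacked by Pg6; g8: attacked by Bb3.
Legal moves for Black: none.
Not in check and no legal moves → stalemate.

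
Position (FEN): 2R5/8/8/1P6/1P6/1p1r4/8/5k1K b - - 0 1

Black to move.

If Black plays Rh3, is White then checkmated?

After Rh3: white king on h1; in check: yes, from the black rook on h3.
King squares — g1: attacked by Kf1; g2: attacked by Kf1; h2: attacked by Rh3.
White has no legal moves → checkmate.

yes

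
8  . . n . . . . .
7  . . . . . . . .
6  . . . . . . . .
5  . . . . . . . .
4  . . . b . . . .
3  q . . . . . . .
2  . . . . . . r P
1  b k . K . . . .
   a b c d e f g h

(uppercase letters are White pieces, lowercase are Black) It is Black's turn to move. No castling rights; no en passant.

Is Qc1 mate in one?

yes

After Qc1: white king on d1; in check: yes, from the black queen on c1.
King squares — c1: attacked by Kb1; e1: attacked by Qc1; c2: attacked by Kb1; d2: attacked by Qc1; e2: attacked by Rg2.
White has no legal moves → checkmate.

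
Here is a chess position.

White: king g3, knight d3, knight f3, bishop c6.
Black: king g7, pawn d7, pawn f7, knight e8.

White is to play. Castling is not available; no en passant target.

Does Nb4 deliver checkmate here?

After Nb4: black king on g7; in check: no.
Black is not in check, so this cannot be checkmate.

no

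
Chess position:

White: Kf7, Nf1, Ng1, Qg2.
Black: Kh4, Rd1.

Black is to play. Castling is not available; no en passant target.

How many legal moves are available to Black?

13

Black to move; king on h4.
In check: no.
Legal moves: Kh5, Rd8, Rd7+, Rd6, Rd5, Rd4, Rd3, Rd2, Rxf1+, Re1, Rc1, Rb1, Ra1.
Count: 13.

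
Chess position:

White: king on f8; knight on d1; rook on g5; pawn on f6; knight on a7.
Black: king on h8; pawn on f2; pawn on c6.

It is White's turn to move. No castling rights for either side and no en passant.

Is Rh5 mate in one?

yes

After Rh5: black king on h8; in check: yes, from the white rook on h5.
King squares — g7: attacked by Pf6; h7: attacked by Rh5; g8: attacked by Kf8.
Black has no legal moves → checkmate.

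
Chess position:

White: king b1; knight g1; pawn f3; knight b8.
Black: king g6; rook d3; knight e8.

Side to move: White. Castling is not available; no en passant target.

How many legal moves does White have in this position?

11

White to move; king on b1.
In check: no.
Legal moves: Nd7, Nc6, Na6, Nh3, Ne2, Kc2, Kb2, Ka2, Kc1, Ka1, f4.
Count: 11.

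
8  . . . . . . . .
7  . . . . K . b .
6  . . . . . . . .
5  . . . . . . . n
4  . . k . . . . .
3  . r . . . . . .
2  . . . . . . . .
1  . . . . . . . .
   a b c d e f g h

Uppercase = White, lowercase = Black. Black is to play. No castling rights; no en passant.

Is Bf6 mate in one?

After Bf6: white king on e7; in check: yes, from the black bishop on f6.
White has 6 legal replies: Kf8, Ke8, Kf7, Kd7, Ke6, Kd6.
In check but a legal move exists → not checkmate.

no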